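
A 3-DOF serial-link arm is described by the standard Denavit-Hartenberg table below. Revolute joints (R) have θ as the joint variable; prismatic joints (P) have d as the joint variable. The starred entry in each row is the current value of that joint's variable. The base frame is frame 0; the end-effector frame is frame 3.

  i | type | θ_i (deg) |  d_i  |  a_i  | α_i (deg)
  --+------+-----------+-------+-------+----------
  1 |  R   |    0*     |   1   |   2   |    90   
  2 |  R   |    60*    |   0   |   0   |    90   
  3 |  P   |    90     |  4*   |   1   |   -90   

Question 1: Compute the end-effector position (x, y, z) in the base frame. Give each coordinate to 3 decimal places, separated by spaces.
5.464 -1.000 -1.000

after link 1: o_1 = (2.0000, 0.0000, 1.0000)
after link 2: o_2 = (2.0000, 0.0000, 1.0000)
after link 3: o_3 = (5.4641, -1.0000, -1.0000)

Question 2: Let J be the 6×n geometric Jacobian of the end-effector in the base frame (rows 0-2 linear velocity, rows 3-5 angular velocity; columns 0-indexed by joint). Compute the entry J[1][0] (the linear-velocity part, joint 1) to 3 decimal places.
axis z_0 = ẑ; lever o_n−o_0 = (5.4641,-1.0000,-1.0000)
cross product → J_v[:, 0] = (1.0000,5.4641,-0.0000)
J_ω[:, 0] = z_0
entry J[1][0] = 5.4641

5.464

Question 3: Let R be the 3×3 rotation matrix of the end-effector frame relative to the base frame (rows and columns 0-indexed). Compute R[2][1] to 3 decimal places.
End-effector y-axis (col 1 of R) = (-0.8660,0.0000,0.5000)
R[2][1] = 0.5000

0.500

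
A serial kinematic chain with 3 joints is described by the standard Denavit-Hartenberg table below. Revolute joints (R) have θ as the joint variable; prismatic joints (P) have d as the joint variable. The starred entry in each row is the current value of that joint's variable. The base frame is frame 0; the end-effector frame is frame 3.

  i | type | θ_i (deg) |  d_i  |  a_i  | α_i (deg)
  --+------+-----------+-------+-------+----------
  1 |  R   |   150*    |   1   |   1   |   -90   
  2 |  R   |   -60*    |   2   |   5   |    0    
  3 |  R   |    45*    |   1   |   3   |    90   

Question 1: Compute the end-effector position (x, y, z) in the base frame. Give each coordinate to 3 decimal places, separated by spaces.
after link 1: o_1 = (-0.8660, 0.5000, 1.0000)
after link 2: o_2 = (-4.0311, 0.0179, 5.3301)
after link 3: o_3 = (-7.0406, 0.6008, 6.1066)

-7.041 0.601 6.107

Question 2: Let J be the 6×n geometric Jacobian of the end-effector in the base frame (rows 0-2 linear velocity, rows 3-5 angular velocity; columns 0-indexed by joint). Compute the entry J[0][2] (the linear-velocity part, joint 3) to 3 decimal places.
-0.672

axis z_2 = (-0.5000,-0.8660,0.0000); lever o_n−o_2 = (-3.0095,0.5829,0.7765)
cross product → J_v[:, 2] = (-0.6724,0.3882,-2.8978)
J_ω[:, 2] = z_2
entry J[0][2] = -0.6724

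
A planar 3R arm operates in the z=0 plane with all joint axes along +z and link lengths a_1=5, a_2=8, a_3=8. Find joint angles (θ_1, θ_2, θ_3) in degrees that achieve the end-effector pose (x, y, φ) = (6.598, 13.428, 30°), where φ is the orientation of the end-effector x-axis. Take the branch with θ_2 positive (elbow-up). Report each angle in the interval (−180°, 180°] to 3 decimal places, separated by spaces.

wrist centre = target − a_3·(cos φ, sin φ) = (-0.3302, 9.4280)
cos θ_2 = (88.9962−5²−8²)/(2·5·8) = -0.0000; θ_2 = 90.0027° (elbow-up)
β = atan2(9.4280,-0.3302) = 92.0059°; ψ = atan2(8.0000,4.9996) = 57.9966°
θ_1 = β − ψ = 34.0093°
θ_3 = φ − θ_1 − θ_2 = -94.0120° (wrapped to (-180°,180°])

34.009 90.003 -94.012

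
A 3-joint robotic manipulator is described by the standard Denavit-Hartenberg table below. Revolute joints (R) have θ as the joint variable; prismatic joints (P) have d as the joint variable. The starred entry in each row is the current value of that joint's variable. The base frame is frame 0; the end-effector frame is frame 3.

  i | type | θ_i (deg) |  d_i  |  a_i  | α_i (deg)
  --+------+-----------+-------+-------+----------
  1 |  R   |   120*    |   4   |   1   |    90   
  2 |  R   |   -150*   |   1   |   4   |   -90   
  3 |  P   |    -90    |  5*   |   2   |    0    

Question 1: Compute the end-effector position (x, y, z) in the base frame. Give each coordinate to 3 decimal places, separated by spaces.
after link 1: o_1 = (-0.5000, 0.8660, 4.0000)
after link 2: o_2 = (2.0981, -1.6340, 2.0000)
after link 3: o_3 = (2.5801, 1.5311, -2.3301)

2.580 1.531 -2.330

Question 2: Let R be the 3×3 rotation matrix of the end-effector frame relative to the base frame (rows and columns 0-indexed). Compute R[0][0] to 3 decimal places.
0.866

End-effector x-axis (col 0 of R) = (0.8660,0.5000,0.0000)
R[0][0] = 0.8660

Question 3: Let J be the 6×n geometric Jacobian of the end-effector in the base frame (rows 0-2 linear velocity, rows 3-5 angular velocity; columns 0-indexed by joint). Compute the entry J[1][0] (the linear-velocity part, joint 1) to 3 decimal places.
axis z_0 = ẑ; lever o_n−o_0 = (2.5801,1.5311,-2.3301)
cross product → J_v[:, 0] = (-1.5311,2.5801,0.0000)
J_ω[:, 0] = z_0
entry J[1][0] = 2.5801

2.580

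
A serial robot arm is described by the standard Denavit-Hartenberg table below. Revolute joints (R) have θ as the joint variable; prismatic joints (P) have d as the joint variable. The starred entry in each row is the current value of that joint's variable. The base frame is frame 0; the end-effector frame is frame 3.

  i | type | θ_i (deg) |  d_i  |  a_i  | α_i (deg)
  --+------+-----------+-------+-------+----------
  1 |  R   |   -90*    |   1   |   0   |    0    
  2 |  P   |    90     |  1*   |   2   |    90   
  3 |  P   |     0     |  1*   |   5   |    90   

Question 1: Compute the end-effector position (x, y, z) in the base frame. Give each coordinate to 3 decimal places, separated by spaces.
7.000 -1.000 2.000

after link 1: o_1 = (0.0000, 0.0000, 1.0000)
after link 2: o_2 = (2.0000, 0.0000, 2.0000)
after link 3: o_3 = (7.0000, -1.0000, 2.0000)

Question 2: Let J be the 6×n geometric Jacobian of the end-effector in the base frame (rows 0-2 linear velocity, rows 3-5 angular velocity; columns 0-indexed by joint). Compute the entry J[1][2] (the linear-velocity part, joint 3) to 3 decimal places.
prismatic axis z_2 = (0.0000,-1.0000,0.0000)
J_v[:, 2] = z_2; J_ω[:, 2] = (0,0,0)
entry J[1][2] = -1.0000

-1.000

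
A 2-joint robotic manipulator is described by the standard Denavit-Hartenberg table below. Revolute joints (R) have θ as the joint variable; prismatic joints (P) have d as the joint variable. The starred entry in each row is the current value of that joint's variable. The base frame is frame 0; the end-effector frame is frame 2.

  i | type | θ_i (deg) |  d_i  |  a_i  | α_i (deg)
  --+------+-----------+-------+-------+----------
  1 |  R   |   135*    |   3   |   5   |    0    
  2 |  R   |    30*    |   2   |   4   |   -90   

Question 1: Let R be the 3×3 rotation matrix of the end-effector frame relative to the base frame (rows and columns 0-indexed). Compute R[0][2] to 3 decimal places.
End-effector z-axis (col 2 of R) = (-0.2588,-0.9659,0.0000)
R[0][2] = -0.2588

-0.259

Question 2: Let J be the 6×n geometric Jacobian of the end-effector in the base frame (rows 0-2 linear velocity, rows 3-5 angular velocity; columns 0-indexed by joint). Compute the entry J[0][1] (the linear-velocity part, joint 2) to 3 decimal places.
axis z_1 = (0.0000,0.0000,1.0000); lever o_n−o_1 = (-3.8637,1.0353,2.0000)
cross product → J_v[:, 1] = (-1.0353,-3.8637,0.0000)
J_ω[:, 1] = z_1
entry J[0][1] = -1.0353

-1.035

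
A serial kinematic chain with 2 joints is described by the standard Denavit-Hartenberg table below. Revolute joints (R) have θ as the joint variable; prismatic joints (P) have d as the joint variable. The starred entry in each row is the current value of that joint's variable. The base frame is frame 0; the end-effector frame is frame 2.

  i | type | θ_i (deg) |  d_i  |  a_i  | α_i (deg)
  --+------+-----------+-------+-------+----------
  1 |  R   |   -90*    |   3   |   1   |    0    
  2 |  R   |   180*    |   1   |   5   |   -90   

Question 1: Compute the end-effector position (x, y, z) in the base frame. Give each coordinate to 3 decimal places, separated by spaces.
after link 1: o_1 = (0.0000, -1.0000, 3.0000)
after link 2: o_2 = (0.0000, 4.0000, 4.0000)

0.000 4.000 4.000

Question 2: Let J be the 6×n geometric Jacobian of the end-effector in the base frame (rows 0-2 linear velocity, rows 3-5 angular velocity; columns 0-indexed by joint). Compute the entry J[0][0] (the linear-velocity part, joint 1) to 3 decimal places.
axis z_0 = ẑ; lever o_n−o_0 = (0.0000,4.0000,4.0000)
cross product → J_v[:, 0] = (-4.0000,0.0000,0.0000)
J_ω[:, 0] = z_0
entry J[0][0] = -4.0000

-4.000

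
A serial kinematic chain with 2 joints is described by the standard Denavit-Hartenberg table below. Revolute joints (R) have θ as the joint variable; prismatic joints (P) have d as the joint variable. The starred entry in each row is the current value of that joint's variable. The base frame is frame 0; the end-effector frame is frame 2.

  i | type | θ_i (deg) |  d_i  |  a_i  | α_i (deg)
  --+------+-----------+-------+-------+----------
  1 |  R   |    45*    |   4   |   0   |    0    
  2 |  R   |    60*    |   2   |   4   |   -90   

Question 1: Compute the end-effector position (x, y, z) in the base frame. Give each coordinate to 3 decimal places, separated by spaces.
-1.035 3.864 6.000

after link 1: o_1 = (0.0000, 0.0000, 4.0000)
after link 2: o_2 = (-1.0353, 3.8637, 6.0000)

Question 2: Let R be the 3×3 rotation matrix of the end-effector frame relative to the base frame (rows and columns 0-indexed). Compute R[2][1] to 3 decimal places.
End-effector y-axis (col 1 of R) = (-0.0000,-0.0000,-1.0000)
R[2][1] = -1.0000

-1.000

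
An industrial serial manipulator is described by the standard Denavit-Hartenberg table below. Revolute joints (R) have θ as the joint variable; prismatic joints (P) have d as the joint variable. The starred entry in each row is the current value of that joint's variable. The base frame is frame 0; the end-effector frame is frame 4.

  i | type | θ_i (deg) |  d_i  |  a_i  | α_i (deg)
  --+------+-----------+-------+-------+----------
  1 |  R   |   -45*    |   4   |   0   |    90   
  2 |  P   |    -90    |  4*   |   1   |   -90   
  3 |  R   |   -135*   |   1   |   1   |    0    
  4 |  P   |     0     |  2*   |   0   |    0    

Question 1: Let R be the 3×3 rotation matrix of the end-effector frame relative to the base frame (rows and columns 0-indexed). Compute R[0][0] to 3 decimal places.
End-effector x-axis (col 0 of R) = (-0.5000,-0.5000,0.7071)
R[0][0] = -0.5000

-0.500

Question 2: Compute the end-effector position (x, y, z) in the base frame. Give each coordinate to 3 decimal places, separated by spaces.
-1.207 -5.450 3.707

after link 1: o_1 = (0.0000, 0.0000, 4.0000)
after link 2: o_2 = (-2.8284, -2.8284, 3.0000)
after link 3: o_3 = (-2.6213, -4.0355, 3.7071)
after link 4: o_4 = (-1.2071, -5.4497, 3.7071)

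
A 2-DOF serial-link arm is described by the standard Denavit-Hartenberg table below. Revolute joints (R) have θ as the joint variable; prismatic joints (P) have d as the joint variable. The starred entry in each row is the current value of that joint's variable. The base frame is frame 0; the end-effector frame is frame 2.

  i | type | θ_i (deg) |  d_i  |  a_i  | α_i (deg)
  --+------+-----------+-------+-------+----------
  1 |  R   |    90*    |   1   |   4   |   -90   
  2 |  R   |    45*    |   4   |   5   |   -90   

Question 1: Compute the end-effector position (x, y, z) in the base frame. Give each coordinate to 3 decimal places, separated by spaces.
after link 1: o_1 = (0.0000, 4.0000, 1.0000)
after link 2: o_2 = (-4.0000, 7.5355, -2.5355)

-4.000 7.536 -2.536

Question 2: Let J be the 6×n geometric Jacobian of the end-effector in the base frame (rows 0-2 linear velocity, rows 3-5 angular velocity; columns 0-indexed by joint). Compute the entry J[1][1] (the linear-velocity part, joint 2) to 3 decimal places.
axis z_1 = (-1.0000,0.0000,0.0000); lever o_n−o_1 = (-4.0000,3.5355,-3.5355)
cross product → J_v[:, 1] = (-0.0000,-3.5355,-3.5355)
J_ω[:, 1] = z_1
entry J[1][1] = -3.5355

-3.536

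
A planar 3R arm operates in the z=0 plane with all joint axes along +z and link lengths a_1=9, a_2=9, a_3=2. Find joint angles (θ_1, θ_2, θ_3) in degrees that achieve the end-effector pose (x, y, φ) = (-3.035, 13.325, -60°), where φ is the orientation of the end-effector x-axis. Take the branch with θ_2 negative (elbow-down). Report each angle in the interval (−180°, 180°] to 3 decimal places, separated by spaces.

135.003 -60.002 -135.001

wrist centre = target − a_3·(cos φ, sin φ) = (-4.0350, 15.0571)
cos θ_2 = (242.9960−9²−9²)/(2·9·9) = 0.5000; θ_2 = -60.0016° (elbow-down)
β = atan2(15.0571,-4.0350) = 105.0017°; ψ = atan2(-7.7944,13.4998) = -30.0008°
θ_1 = β − ψ = 135.0025°
θ_3 = φ − θ_1 − θ_2 = -135.0009° (wrapped to (-180°,180°])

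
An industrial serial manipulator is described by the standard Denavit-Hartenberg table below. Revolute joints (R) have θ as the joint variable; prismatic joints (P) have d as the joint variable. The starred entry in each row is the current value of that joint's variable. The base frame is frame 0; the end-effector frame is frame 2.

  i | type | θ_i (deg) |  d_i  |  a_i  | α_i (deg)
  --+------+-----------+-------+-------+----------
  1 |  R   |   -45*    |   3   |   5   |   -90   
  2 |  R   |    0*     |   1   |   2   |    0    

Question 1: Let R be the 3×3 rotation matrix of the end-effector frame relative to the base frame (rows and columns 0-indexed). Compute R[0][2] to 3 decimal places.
0.707

End-effector z-axis (col 2 of R) = (0.7071,0.7071,0.0000)
R[0][2] = 0.7071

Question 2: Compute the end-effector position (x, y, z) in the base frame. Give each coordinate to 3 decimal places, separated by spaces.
after link 1: o_1 = (3.5355, -3.5355, 3.0000)
after link 2: o_2 = (5.6569, -4.2426, 3.0000)

5.657 -4.243 3.000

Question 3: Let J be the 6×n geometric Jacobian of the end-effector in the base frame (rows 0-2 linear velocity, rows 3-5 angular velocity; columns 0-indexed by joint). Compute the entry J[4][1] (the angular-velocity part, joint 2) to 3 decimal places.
axis z_1 = (0.7071,0.7071,0.0000); lever o_n−o_1 = (2.1213,-0.7071,0.0000)
cross product → J_v[:, 1] = (0.0000,0.0000,-2.0000)
J_ω[:, 1] = z_1
entry J[4][1] = 0.7071

0.707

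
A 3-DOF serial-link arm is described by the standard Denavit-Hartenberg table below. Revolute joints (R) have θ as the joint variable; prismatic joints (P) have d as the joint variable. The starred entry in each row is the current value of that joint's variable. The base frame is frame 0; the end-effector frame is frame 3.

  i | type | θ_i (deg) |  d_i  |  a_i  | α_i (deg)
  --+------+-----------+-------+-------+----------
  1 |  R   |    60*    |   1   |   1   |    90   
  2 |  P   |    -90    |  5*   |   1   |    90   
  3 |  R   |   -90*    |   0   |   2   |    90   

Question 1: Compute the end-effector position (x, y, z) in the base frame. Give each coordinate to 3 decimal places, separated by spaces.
after link 1: o_1 = (0.5000, 0.8660, 1.0000)
after link 2: o_2 = (4.8301, -1.6340, 0.0000)
after link 3: o_3 = (3.0981, -0.6340, 0.0000)

3.098 -0.634 0.000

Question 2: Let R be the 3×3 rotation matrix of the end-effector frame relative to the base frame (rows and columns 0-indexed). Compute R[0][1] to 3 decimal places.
End-effector y-axis (col 1 of R) = (-0.5000,-0.8660,-0.0000)
R[0][1] = -0.5000

-0.500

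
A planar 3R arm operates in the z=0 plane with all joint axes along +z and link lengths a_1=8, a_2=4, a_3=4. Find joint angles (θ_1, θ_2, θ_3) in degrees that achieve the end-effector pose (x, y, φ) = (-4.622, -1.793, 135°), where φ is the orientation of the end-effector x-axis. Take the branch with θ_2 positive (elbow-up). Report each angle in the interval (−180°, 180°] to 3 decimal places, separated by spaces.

wrist centre = target − a_3·(cos φ, sin φ) = (-1.7936, -4.6214)
cos θ_2 = (24.5745−8²−4²)/(2·8·4) = -0.8660; θ_2 = 149.9998° (elbow-up)
β = atan2(-4.6214,-1.7936) = -111.2112°; ψ = atan2(2.0000,4.5359) = 23.7941°
θ_1 = β − ψ = -135.0053°
θ_3 = φ − θ_1 − θ_2 = 120.0055° (wrapped to (-180°,180°])

-135.005 150.000 120.005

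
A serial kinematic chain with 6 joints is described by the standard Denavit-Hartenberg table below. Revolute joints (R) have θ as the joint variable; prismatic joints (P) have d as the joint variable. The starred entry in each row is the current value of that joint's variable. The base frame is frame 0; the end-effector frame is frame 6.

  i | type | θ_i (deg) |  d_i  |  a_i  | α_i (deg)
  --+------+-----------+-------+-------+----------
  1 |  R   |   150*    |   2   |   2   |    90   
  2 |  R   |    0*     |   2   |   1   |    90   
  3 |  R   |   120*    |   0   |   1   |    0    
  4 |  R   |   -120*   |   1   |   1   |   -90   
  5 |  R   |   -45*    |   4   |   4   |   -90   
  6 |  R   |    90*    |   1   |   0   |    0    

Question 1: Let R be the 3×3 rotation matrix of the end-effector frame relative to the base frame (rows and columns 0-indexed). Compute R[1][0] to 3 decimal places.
End-effector x-axis (col 0 of R) = (-0.5000,-0.8660,-0.0000)
R[1][0] = -0.8660

-0.866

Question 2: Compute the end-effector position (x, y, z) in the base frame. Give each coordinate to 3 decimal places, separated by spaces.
-2.660 9.464 -1.121

after link 1: o_1 = (-1.7321, 1.0000, 2.0000)
after link 2: o_2 = (-1.5981, 3.2321, 2.0000)
after link 3: o_3 = (-0.7321, 3.7321, 2.0000)
after link 4: o_4 = (-1.5981, 4.2321, 1.0000)
after link 5: o_5 = (-2.0476, 9.1104, -1.8284)
after link 6: o_6 = (-2.6599, 9.4639, -1.1213)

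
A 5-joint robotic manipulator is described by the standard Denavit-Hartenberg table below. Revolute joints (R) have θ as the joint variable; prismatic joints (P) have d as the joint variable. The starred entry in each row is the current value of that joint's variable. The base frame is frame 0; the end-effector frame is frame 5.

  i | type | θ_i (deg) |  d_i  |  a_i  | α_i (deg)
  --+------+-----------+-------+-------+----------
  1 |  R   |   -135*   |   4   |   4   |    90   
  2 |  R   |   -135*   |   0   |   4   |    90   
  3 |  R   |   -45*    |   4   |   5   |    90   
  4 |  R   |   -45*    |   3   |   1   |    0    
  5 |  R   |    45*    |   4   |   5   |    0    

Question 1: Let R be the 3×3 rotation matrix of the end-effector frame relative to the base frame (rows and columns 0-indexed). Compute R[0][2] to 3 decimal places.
0.146

End-effector z-axis (col 2 of R) = (0.1464,-0.8536,0.5000)
R[0][2] = 0.1464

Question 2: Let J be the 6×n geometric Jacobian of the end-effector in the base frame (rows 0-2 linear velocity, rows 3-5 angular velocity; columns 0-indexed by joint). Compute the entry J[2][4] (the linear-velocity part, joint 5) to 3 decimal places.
3.536

axis z_4 = (0.1464,-0.8536,0.5000); lever o_n−o_4 = (4.8536,-4.1464,-0.5000)
cross product → J_v[:, 4] = (2.5000,2.5000,3.5355)
J_ω[:, 4] = z_4
entry J[2][4] = 3.5355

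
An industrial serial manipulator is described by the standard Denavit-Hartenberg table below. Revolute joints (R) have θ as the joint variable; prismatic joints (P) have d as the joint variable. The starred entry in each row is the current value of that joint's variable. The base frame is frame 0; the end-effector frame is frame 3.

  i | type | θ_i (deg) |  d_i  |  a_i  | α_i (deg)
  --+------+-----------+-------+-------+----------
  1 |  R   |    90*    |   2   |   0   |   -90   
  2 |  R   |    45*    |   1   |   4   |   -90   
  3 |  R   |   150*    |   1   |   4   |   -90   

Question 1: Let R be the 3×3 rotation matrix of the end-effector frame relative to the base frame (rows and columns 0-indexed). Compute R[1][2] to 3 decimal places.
End-effector z-axis (col 2 of R) = (-0.8660,-0.3536,0.3536)
R[1][2] = -0.3536

-0.354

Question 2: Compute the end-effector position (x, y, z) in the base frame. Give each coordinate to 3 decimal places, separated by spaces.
after link 1: o_1 = (0.0000, 0.0000, 2.0000)
after link 2: o_2 = (-1.0000, 2.8284, -0.8284)
after link 3: o_3 = (1.0000, -0.3282, 0.9140)

1.000 -0.328 0.914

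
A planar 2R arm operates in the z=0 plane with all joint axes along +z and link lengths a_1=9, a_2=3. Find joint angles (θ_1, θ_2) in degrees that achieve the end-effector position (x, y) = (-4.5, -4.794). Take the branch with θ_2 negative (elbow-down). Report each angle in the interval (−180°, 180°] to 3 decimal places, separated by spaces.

cos θ_2 = (43.2324−9²−3²)/(2·9·3) = -0.8661; θ_2 = -150.0047° (elbow-down)
β = atan2(-4.7940,-4.5000) = -133.1881°; ψ = atan2(-1.4998,6.4018) = -13.1852°
θ_1 = β − ψ = -120.0029°

-120.003 -150.005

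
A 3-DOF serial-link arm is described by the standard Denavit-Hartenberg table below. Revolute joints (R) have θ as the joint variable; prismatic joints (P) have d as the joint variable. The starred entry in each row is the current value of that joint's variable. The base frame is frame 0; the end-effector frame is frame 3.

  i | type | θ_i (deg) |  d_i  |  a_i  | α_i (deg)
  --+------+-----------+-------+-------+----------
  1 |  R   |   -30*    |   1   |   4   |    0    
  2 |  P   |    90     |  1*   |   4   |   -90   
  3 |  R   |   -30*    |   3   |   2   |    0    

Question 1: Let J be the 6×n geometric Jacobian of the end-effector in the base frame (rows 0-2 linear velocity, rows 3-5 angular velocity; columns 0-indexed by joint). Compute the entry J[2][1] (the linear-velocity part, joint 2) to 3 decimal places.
prismatic axis z_1 = (0.0000,0.0000,1.0000)
J_v[:, 1] = z_1; J_ω[:, 1] = (0,0,0)
entry J[2][1] = 1.0000

1.000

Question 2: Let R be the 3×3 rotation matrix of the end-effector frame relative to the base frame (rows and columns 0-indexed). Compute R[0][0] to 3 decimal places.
0.433

End-effector x-axis (col 0 of R) = (0.4330,0.7500,0.5000)
R[0][0] = 0.4330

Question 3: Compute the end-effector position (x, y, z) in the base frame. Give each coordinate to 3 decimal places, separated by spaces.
3.732 4.464 3.000

after link 1: o_1 = (3.4641, -2.0000, 1.0000)
after link 2: o_2 = (5.4641, 1.4641, 2.0000)
after link 3: o_3 = (3.7321, 4.4641, 3.0000)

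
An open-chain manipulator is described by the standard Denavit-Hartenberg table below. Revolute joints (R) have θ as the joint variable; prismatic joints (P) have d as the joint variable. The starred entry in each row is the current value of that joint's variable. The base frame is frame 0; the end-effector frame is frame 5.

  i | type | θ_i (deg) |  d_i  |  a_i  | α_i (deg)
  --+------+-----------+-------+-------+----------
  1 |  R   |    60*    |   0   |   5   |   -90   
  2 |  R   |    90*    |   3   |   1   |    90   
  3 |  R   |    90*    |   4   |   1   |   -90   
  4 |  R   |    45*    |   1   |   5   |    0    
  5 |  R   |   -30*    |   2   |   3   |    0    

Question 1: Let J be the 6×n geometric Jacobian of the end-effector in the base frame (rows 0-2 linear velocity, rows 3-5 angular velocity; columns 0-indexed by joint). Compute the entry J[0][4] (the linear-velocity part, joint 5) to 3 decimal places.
axis z_4 = (0.0000,0.0000,1.0000); lever o_n−o_4 = (-2.8978,0.7765,2.0000)
cross product → J_v[:, 4] = (-0.7765,-2.8978,0.0000)
J_ω[:, 4] = z_4
entry J[0][4] = -0.7765

-0.776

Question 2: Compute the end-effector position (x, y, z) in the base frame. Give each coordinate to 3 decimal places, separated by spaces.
after link 1: o_1 = (2.5000, 4.3301, 0.0000)
after link 2: o_2 = (-0.0981, 5.8301, -1.0000)
after link 3: o_3 = (1.0359, 9.7942, -1.0000)
after link 4: o_4 = (-3.7937, 8.5001, 0.0000)
after link 5: o_5 = (-6.6915, 9.2766, 2.0000)

-6.692 9.277 2.000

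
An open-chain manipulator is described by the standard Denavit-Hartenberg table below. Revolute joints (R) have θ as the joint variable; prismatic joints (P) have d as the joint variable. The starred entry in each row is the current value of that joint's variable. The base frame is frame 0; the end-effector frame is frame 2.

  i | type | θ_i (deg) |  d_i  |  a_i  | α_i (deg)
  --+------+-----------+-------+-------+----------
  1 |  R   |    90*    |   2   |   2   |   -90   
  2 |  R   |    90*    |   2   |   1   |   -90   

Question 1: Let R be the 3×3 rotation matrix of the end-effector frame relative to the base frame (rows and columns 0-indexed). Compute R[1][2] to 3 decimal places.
End-effector z-axis (col 2 of R) = (-0.0000,-1.0000,-0.0000)
R[1][2] = -1.0000

-1.000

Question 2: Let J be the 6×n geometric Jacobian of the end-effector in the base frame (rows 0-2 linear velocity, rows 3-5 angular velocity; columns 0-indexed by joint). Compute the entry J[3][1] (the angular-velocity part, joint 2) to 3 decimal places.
-1.000

axis z_1 = (-1.0000,0.0000,0.0000); lever o_n−o_1 = (-2.0000,0.0000,-1.0000)
cross product → J_v[:, 1] = (-0.0000,-1.0000,0.0000)
J_ω[:, 1] = z_1
entry J[3][1] = -1.0000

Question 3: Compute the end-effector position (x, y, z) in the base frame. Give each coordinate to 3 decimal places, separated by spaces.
-2.000 2.000 1.000

after link 1: o_1 = (0.0000, 2.0000, 2.0000)
after link 2: o_2 = (-2.0000, 2.0000, 1.0000)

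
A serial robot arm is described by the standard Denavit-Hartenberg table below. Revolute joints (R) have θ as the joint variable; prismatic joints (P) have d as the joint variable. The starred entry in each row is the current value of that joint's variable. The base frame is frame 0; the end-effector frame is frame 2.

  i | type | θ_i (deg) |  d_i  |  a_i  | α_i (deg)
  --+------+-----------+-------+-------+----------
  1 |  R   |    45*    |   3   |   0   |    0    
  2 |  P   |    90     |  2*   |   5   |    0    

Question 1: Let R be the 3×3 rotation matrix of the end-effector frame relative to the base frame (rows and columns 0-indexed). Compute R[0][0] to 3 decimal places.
-0.707

End-effector x-axis (col 0 of R) = (-0.7071,0.7071,0.0000)
R[0][0] = -0.7071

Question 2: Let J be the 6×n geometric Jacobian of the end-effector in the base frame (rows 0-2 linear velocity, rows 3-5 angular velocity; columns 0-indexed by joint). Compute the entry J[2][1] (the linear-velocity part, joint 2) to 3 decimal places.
1.000

prismatic axis z_1 = (0.0000,0.0000,1.0000)
J_v[:, 1] = z_1; J_ω[:, 1] = (0,0,0)
entry J[2][1] = 1.0000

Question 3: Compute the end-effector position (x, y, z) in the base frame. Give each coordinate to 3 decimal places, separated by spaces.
-3.536 3.536 5.000

after link 1: o_1 = (0.0000, 0.0000, 3.0000)
after link 2: o_2 = (-3.5355, 3.5355, 5.0000)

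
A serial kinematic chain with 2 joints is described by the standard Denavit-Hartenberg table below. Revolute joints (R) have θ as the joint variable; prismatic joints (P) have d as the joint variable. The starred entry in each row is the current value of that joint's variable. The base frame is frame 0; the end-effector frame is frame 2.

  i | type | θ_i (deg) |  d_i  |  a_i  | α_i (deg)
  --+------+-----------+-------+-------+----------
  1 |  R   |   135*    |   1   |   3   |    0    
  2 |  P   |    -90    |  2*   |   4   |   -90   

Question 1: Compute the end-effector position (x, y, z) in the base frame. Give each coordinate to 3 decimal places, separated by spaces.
after link 1: o_1 = (-2.1213, 2.1213, 1.0000)
after link 2: o_2 = (0.7071, 4.9497, 3.0000)

0.707 4.950 3.000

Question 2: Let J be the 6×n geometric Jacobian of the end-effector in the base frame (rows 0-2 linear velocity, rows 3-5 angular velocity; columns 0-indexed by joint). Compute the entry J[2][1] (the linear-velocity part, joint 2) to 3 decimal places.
1.000

prismatic axis z_1 = (0.0000,0.0000,1.0000)
J_v[:, 1] = z_1; J_ω[:, 1] = (0,0,0)
entry J[2][1] = 1.0000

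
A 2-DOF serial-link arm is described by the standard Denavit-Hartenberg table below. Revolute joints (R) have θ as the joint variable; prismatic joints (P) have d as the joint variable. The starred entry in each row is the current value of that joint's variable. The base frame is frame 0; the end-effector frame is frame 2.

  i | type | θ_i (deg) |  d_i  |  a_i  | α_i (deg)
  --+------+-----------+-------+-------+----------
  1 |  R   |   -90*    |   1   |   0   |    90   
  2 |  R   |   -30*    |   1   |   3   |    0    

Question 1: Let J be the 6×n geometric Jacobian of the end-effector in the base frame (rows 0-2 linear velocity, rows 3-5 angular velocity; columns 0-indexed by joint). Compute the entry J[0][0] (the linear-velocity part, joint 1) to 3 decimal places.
axis z_0 = ẑ; lever o_n−o_0 = (-1.0000,-2.5981,-0.5000)
cross product → J_v[:, 0] = (2.5981,-1.0000,0.0000)
J_ω[:, 0] = z_0
entry J[0][0] = 2.5981

2.598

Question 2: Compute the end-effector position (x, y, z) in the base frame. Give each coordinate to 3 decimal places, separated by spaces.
after link 1: o_1 = (0.0000, 0.0000, 1.0000)
after link 2: o_2 = (-1.0000, -2.5981, -0.5000)

-1.000 -2.598 -0.500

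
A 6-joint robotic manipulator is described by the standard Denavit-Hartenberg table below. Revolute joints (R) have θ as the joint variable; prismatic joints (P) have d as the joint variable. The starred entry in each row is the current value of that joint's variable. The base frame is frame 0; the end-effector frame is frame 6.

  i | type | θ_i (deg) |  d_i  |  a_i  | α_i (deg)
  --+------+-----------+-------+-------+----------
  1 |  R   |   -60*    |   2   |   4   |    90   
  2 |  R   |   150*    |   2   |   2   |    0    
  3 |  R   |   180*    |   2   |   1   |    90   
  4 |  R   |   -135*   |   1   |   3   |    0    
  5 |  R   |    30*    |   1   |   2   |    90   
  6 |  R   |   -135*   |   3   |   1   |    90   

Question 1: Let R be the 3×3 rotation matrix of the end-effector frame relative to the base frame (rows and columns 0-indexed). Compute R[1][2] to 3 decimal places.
-0.173

End-effector z-axis (col 2 of R) = (-0.6890,-0.1726,-0.7039)
R[1][2] = -0.1726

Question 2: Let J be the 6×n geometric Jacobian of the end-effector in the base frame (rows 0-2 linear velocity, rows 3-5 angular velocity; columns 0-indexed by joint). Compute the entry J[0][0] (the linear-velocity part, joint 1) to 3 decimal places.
-1.158

axis z_0 = ẑ; lever o_n−o_0 = (-2.2924,1.1579,4.0572)
cross product → J_v[:, 0] = (-1.1579,-2.2924,0.0000)
J_ω[:, 0] = z_0
entry J[0][0] = -1.1579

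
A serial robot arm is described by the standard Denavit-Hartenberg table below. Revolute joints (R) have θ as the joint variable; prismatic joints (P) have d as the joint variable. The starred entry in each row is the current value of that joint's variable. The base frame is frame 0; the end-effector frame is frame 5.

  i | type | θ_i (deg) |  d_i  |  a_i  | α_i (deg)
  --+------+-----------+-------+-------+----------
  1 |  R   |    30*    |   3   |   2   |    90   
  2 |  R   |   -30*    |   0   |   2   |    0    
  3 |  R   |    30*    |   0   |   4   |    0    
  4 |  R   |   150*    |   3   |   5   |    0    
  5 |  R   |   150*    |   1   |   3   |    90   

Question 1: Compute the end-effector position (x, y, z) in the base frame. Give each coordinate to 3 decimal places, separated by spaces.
6.245 -1.013 1.902

after link 1: o_1 = (1.7321, 1.0000, 3.0000)
after link 2: o_2 = (3.2321, 1.8660, 2.0000)
after link 3: o_3 = (6.6962, 3.8660, 2.0000)
after link 4: o_4 = (4.4462, -0.8971, 4.5000)
after link 5: o_5 = (6.2452, -1.0131, 1.9019)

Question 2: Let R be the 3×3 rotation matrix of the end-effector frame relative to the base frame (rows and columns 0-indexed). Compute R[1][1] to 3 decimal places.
End-effector y-axis (col 1 of R) = (0.5000,-0.8660,0.0000)
R[1][1] = -0.8660

-0.866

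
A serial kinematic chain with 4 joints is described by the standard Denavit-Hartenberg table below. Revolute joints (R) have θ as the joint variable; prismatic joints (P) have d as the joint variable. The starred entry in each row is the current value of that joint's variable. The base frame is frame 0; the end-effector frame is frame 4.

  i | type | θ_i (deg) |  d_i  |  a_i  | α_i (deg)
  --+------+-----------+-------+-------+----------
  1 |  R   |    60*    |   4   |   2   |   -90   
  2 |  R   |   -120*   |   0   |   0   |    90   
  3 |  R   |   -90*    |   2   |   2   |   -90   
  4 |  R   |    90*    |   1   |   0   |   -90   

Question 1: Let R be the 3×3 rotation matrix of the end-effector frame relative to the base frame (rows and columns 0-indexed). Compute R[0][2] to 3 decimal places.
End-effector z-axis (col 2 of R) = (-0.8660,0.5000,0.0000)
R[0][2] = -0.8660

-0.866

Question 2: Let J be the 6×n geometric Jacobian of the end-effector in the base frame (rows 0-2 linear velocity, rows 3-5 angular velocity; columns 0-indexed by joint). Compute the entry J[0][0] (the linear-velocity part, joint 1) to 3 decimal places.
1.201

axis z_0 = ẑ; lever o_n−o_0 = (1.6160,-1.2010,3.8660)
cross product → J_v[:, 0] = (1.2010,1.6160,-0.0000)
J_ω[:, 0] = z_0
entry J[0][0] = 1.2010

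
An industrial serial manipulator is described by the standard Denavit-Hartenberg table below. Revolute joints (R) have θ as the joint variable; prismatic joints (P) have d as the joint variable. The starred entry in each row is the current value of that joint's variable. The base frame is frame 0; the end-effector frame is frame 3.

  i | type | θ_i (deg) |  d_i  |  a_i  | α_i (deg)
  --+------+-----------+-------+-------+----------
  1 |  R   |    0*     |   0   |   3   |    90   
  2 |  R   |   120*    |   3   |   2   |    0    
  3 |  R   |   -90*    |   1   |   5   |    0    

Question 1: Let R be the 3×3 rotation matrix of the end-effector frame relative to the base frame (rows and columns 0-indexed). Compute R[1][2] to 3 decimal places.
End-effector z-axis (col 2 of R) = (0.0000,-1.0000,0.0000)
R[1][2] = -1.0000

-1.000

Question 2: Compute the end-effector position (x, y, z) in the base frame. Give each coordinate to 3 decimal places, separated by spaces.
after link 1: o_1 = (3.0000, 0.0000, 0.0000)
after link 2: o_2 = (2.0000, -3.0000, 1.7321)
after link 3: o_3 = (6.3301, -4.0000, 4.2321)

6.330 -4.000 4.232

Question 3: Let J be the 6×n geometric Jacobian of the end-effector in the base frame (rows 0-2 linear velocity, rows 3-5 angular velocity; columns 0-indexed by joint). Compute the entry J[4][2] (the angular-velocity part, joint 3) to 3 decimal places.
axis z_2 = (0.0000,-1.0000,0.0000); lever o_n−o_2 = (4.3301,-1.0000,2.5000)
cross product → J_v[:, 2] = (-2.5000,0.0000,4.3301)
J_ω[:, 2] = z_2
entry J[4][2] = -1.0000

-1.000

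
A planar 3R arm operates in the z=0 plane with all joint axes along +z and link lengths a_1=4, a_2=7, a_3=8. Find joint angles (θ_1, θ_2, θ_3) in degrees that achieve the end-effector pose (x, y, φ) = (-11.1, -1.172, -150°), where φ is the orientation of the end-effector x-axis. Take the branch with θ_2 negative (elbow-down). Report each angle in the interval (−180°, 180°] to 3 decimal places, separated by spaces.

wrist centre = target − a_3·(cos φ, sin φ) = (-4.1718, 2.8280)
cos θ_2 = (25.4015−4²−7²)/(2·4·7) = -0.7071; θ_2 = -135.0008° (elbow-down)
β = atan2(2.8280,-4.1718) = 145.8672°; ψ = atan2(-4.9497,-0.9498) = -100.8627°
θ_1 = β − ψ = 246.7299°
θ_3 = φ − θ_1 − θ_2 = 98.2709° (wrapped to (-180°,180°])

-113.270 -135.001 98.271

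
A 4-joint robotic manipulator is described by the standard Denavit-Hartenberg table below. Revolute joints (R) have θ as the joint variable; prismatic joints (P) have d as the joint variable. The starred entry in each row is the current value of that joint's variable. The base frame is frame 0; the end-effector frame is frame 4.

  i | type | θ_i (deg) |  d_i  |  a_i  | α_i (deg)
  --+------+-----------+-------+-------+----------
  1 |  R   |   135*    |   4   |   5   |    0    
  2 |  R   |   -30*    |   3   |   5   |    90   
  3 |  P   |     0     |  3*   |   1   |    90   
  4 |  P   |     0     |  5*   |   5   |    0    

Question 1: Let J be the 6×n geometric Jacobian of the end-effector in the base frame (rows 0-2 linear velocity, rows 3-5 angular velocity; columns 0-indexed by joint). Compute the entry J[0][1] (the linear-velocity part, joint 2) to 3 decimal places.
-11.402

axis z_1 = (0.0000,0.0000,1.0000); lever o_n−o_1 = (0.0508,11.4016,-2.0000)
cross product → J_v[:, 1] = (-11.4016,0.0508,0.0000)
J_ω[:, 1] = z_1
entry J[0][1] = -11.4016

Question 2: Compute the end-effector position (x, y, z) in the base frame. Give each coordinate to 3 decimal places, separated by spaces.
-3.485 14.937 2.000

after link 1: o_1 = (-3.5355, 3.5355, 4.0000)
after link 2: o_2 = (-4.8296, 8.3652, 7.0000)
after link 3: o_3 = (-2.1907, 10.1075, 7.0000)
after link 4: o_4 = (-3.4848, 14.9372, 2.0000)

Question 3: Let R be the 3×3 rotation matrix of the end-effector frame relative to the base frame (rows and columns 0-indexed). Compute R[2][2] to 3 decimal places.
-1.000

End-effector z-axis (col 2 of R) = (0.0000,0.0000,-1.0000)
R[2][2] = -1.0000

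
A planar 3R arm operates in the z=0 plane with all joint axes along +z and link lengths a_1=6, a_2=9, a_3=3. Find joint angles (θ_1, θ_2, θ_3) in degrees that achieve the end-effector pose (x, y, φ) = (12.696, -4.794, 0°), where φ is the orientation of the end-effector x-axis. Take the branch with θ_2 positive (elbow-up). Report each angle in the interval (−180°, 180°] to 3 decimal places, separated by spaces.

-82.621 90.003 -7.382

wrist centre = target − a_3·(cos φ, sin φ) = (9.6960, -4.7940)
cos θ_2 = (116.9949−6²−9²)/(2·6·9) = -0.0000; θ_2 = 90.0027° (elbow-up)
β = atan2(-4.7940,9.6960) = -26.3092°; ψ = atan2(9.0000,5.9996) = 56.3118°
θ_1 = β − ψ = -82.6210°
θ_3 = φ − θ_1 − θ_2 = -7.3817° (wrapped to (-180°,180°])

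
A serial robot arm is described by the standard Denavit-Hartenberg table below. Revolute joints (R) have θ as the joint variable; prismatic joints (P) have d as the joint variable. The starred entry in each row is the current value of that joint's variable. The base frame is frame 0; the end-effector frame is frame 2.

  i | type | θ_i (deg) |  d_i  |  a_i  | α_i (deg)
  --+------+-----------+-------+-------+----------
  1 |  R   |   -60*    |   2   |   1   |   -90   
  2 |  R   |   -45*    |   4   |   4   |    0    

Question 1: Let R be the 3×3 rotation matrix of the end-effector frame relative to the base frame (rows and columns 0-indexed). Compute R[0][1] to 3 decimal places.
0.354

End-effector y-axis (col 1 of R) = (0.3536,-0.6124,-0.7071)
R[0][1] = 0.3536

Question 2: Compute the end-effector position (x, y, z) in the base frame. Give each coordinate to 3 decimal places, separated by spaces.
5.378 -1.316 4.828

after link 1: o_1 = (0.5000, -0.8660, 2.0000)
after link 2: o_2 = (5.3783, -1.3155, 4.8284)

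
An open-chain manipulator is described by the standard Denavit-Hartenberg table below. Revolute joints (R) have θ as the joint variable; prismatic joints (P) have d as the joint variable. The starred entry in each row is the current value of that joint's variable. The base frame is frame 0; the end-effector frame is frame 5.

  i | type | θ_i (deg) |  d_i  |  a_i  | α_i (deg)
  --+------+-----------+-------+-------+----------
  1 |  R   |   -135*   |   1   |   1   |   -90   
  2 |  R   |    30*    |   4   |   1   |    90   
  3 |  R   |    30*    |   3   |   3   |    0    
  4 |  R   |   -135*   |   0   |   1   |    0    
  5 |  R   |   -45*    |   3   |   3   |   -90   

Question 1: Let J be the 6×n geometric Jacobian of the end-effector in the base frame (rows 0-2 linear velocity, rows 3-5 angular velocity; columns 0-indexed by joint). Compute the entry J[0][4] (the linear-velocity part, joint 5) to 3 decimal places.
axis z_4 = (-0.3536,-0.3536,0.8660); lever o_n−o_4 = (-0.5303,1.5910,3.8971)
cross product → J_v[:, 4] = (-2.7557,0.9186,-0.7500)
J_ω[:, 4] = z_4
entry J[0][4] = -2.7557

-2.756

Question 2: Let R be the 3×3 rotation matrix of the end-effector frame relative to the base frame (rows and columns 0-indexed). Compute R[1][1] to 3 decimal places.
End-effector y-axis (col 1 of R) = (0.3536,0.3536,-0.8660)
R[1][1] = 0.3536

0.354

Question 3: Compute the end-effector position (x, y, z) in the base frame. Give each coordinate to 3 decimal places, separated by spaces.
-1.137 -5.428 5.826

after link 1: o_1 = (-0.7071, -0.7071, 1.0000)
after link 2: o_2 = (1.5089, -4.1479, 0.5000)
after link 3: o_3 = (-0.0820, -7.8602, 1.7990)
after link 4: o_4 = (-0.6066, -7.0187, 1.9284)
after link 5: o_5 = (-1.1369, -5.4277, 5.8256)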